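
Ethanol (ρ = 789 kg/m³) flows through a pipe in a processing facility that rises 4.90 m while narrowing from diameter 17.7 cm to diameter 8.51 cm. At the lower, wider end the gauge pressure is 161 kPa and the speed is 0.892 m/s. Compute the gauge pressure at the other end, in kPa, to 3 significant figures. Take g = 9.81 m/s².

P₂ = 118 kPa

Mass conservation (A₁v₁ = A₂v₂) gives v₂ = 0.892 × 246/56.9 = 3.86 m/s.
Bernoulli: P₁ + ½ρv₁² + ρg h₁ = P₂ + ½ρv₂² + ρg h₂, so P₂ = P₁ + ½ρ(v₁² − v₂²) − ρg(h₂ − h₁).
P₂ = 161000 + ½·789·(0.892² − 3.86²) − 789·9.81·(+4.90) = 161000 + (-5560) − (37900) = 118000 Pa.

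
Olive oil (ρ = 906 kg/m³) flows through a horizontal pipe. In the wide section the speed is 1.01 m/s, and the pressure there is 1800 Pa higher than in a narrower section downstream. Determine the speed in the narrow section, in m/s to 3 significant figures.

2.23 m/s

Along the level pipe P + ½ρv² is conserved, hence v₂² = v₁² + 2(P₁ − P₂)/ρ.
v₂ = √(1.01² + 2·1800/906) = √(1.02 + 3.97) = 2.23 m/s.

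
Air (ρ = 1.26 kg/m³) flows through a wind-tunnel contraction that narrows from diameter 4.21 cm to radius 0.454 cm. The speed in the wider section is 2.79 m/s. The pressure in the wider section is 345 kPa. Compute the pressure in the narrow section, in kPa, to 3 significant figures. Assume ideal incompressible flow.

Continuity gives A₁v₁ = A₂v₂, so v₂ = (13.9 cm²)/(0.648 cm²) × 2.79 m/s = 60.0 m/s.
The pipe is horizontal, so Bernoulli reduces to P₁ + ½ρv₁² = P₂ + ½ρv₂².
P₂ = P₁ − ½ρ(v₂² − v₁²) = 345000 − ½·1.26·(60.0² − 2.79²) = 345000 − 2260 = 343000 Pa.

P₂ ≈ 343 kPa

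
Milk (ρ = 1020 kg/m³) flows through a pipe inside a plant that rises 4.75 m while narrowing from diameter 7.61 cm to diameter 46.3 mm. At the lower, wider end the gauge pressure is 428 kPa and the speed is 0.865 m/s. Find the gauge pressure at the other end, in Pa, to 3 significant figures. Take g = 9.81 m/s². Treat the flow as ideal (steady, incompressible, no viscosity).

By continuity, v₂ = v₁·A₁/A₂ = 0.865·(45.5/16.8) = 2.34 m/s.
Applying Bernoulli between the two ends and solving for P₂: P₂ = P₁ + ½ρ(v₁² − v₂²) − ρgΔh.
P₂ = 428000 + ½·1020·(0.865² − 2.34²) − 1020·9.81·(+4.75) = 428000 + (-2400) − (47500) = 378000 Pa.

378000 Pa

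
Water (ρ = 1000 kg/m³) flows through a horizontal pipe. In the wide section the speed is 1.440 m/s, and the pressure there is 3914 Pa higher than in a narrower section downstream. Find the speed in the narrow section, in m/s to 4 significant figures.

With h₁ = h₂, rearranging Bernoulli gives v₂ = √(v₁² + 2ΔP/ρ).
v₂ = √(1.440² + 2·3914/1000) = √(2.074 + 7.828) = 3.147 m/s.

v₂ = 3.147 m/s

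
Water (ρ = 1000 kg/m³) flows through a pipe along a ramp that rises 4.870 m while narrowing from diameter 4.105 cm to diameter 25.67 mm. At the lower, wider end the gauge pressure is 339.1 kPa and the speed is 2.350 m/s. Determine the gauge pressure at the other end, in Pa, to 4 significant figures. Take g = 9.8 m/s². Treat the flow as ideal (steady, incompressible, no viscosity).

P₂ ≈ 276100 Pa

Continuity gives A₁v₁ = A₂v₂, so v₂ = (13.23 cm²)/(5.175 cm²) × 2.350 m/s = 6.010 m/s.
Energy conservation along the streamline gives P₂ = P₁ − ½ρ(v₂² − v₁²) − ρg(h₂ − h₁).
P₂ = 339100 + ½·1000·(2.350² − 6.010²) − 1000·9.8·(+4.870) = 339100 + (-15300) − (47730) = 276100 Pa.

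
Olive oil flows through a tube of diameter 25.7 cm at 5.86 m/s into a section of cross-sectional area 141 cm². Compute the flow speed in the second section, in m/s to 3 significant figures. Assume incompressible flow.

v₂ ≈ 21.6 m/s

Mass conservation (A₁v₁ = A₂v₂) gives v₂ = 5.86 × 519/141 = 21.6 m/s.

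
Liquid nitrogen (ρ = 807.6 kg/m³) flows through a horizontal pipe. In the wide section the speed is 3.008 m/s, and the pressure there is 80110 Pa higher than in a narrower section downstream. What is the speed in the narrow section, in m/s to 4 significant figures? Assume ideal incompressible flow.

Horizontal Bernoulli: P₁ + ½ρv₁² = P₂ + ½ρv₂², so v₂² = v₁² + 2(P₁ − P₂)/ρ.
v₂ = √(3.008² + 2·80110/807.6) = √(9.048 + 198.4) = 14.40 m/s.

v₂ ≈ 14.40 m/s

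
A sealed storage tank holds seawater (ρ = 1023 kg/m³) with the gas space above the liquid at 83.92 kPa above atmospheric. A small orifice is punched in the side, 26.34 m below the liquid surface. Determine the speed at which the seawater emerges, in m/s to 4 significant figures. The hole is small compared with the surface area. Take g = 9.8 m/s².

v = 26.08 m/s

Take point 1 at the surface (v₁ ≈ 0) and point 2 at the hole (at atmospheric pressure). Bernoulli: P₁ + ρg h = P_atm + ½ρv₂².
With P₁ − P_atm = 83920 Pa, v₂ = √(2gh + 2ΔP/ρ) = √(2·9.8·26.34 + 2·83920/1023) = 26.08 m/s.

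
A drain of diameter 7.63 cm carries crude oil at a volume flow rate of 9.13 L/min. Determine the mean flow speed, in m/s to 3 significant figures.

v ≈ 0.0333 m/s

Q = 9.13 L/min = 0.000152 m³/s.
v = Q/A = 0.000152 / 0.00457 = 0.0333 m/s.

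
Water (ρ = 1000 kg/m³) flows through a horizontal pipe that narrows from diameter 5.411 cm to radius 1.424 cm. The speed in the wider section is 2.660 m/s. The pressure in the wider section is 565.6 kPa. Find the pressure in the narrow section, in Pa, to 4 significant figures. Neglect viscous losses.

Mass conservation (A₁v₁ = A₂v₂) gives v₂ = 2.660 × 23.00/6.370 = 9.602 m/s.
Along the horizontal streamline, P + ½ρv² is constant.
P₂ = P₁ − ½ρ(v₂² − v₁²) = 565600 − ½·1000·(9.602² − 2.660²) = 565600 − 42560 = 523000 Pa.

P₂ ≈ 523000 Pa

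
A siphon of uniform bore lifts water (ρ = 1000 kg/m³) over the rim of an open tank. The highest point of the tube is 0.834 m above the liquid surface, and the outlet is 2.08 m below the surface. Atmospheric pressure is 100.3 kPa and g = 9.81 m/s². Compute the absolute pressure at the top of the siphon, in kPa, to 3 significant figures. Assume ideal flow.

P_top ≈ 71.7 kPa

From the surface to the outlet (both open to atmosphere, surface at rest): v = √(2g·h_out) = √(2·9.81·2.08) = 6.39 m/s.
Continuity keeps v the same throughout the tube; from surface to crest, P_atm + 0 = P_top + ½ρv² + ρg·h_top.
P_top = 100300 − ½·1000·6.39² − 1000·9.81·0.834 = 71700 Pa.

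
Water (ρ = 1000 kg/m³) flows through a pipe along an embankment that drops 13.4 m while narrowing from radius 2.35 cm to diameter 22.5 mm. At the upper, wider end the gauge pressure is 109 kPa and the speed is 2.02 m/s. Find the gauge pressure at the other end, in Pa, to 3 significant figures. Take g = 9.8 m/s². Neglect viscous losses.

Continuity gives A₁v₁ = A₂v₂, so v₂ = (17.3 cm²)/(3.98 cm²) × 2.02 m/s = 8.81 m/s.
Bernoulli: P₁ + ½ρv₁² + ρg h₁ = P₂ + ½ρv₂² + ρg h₂, so P₂ = P₁ + ½ρ(v₁² − v₂²) − ρg(h₂ − h₁).
P₂ = 109000 + ½·1000·(2.02² − 8.81²) − 1000·9.8·(−13.4) = 109000 + (-36800) − (-131000) = 204000 Pa.

P₂ ≈ 204000 Pa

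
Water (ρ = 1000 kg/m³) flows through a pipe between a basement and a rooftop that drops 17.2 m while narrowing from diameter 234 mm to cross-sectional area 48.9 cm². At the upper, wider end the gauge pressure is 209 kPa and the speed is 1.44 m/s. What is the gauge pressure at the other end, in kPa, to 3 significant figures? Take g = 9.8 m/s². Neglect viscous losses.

P₂ = 298 kPa

Continuity gives A₁v₁ = A₂v₂, so v₂ = (430 cm²)/(48.9 cm²) × 1.44 m/s = 12.7 m/s.
Bernoulli: P₁ + ½ρv₁² + ρg h₁ = P₂ + ½ρv₂² + ρg h₂, so P₂ = P₁ + ½ρ(v₁² − v₂²) − ρg(h₂ − h₁).
P₂ = 209000 + ½·1000·(1.44² − 12.7²) − 1000·9.8·(−17.2) = 209000 + (-79200) − (-169000) = 298000 Pa.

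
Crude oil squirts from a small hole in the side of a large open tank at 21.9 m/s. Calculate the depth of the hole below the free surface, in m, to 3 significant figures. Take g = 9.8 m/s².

Inverting v = √(2gh) gives h = v² / 2g.
h = 21.9²/(2·9.8) = 480/19.60 = 24.5 m.

h ≈ 24.5 m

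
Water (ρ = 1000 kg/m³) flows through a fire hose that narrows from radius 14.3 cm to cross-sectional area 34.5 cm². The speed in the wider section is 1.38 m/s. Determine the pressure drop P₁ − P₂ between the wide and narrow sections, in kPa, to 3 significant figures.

ΔP = 329 kPa

Mass conservation (A₁v₁ = A₂v₂) gives v₂ = 1.38 × 642/34.5 = 25.7 m/s.
The pipe is horizontal, so Bernoulli reduces to P₁ + ½ρv₁² = P₂ + ½ρv₂².
P₁ − P₂ = ½·1000·(25.7² − 1.38²) = ½·1000·658 = 329000 Pa.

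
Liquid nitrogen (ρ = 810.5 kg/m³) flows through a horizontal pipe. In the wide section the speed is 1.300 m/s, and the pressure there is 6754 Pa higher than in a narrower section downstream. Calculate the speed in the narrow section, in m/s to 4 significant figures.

v₂ = 4.284 m/s

With h₁ = h₂, rearranging Bernoulli gives v₂ = √(v₁² + 2ΔP/ρ).
v₂ = √(1.300² + 2·6754/810.5) = √(1.690 + 16.67) = 4.284 m/s.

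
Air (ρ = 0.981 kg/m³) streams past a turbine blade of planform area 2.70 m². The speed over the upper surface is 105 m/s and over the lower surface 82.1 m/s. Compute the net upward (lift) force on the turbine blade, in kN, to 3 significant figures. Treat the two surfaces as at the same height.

From P + ½ρv² = const at equal height, P_low − P_up = ½ρ(v_up² − v_low²).
ΔP = ½·0.981·(105² − 82.1²) = 2100 Pa.
Lift = ΔP · A = 2100 × 2.70 = 5670 N.

F ≈ 5.67 kN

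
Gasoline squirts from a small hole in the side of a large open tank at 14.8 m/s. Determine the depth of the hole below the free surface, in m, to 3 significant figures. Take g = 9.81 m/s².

h ≈ 11.2 m

Torricelli: v = √(2gh), so h = v²/(2g).
h = 14.8²/(2·9.81) = 219/19.62 = 11.2 m.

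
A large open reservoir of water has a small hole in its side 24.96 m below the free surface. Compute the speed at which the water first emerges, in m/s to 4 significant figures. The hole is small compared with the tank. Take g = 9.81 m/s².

v ≈ 22.13 m/s

Torricelli's result v = √(2gh) gives v = √(2·9.81·24.96) = 22.13 m/s.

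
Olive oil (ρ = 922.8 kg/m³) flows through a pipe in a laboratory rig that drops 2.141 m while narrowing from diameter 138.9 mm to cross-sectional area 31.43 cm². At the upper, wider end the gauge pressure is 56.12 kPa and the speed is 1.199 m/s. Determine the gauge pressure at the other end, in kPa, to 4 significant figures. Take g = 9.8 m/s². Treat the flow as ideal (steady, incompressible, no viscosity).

Mass conservation (A₁v₁ = A₂v₂) gives v₂ = 1.199 × 151.5/31.43 = 5.781 m/s.
Bernoulli: P₁ + ½ρv₁² + ρg h₁ = P₂ + ½ρv₂² + ρg h₂, so P₂ = P₁ + ½ρ(v₁² − v₂²) − ρg(h₂ − h₁).
P₂ = 56120 + ½·922.8·(1.199² − 5.781²) − 922.8·9.8·(−2.141) = 56120 + (-14750) − (-19360) = 60730 Pa.

P₂ ≈ 60.73 kPa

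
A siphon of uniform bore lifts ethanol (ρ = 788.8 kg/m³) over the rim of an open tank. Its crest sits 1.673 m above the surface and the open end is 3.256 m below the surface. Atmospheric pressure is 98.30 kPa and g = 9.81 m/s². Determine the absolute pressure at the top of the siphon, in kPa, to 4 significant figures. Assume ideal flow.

Bernoulli surface→outlet gives ½v² = g·h_out, so v = √(2·9.81·3.256) = 7.993 m/s.
The bore is uniform, so the speed at the crest is the same v. Bernoulli surface→crest: P_atm = P_top + ½ρv² + ρg·h_top.
P_top = 98300 − ½·788.8·7.993² − 788.8·9.81·1.673 = 60160 Pa.

P_top ≈ 60.16 kPa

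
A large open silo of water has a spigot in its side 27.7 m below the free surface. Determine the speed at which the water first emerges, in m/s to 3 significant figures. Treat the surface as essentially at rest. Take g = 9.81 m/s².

v = 23.3 m/s

Bernoulli from surface to hole (P equal, v_surface ≈ 0): v = √(2gh) = √(2×9.81×27.7) = 23.3 m/s.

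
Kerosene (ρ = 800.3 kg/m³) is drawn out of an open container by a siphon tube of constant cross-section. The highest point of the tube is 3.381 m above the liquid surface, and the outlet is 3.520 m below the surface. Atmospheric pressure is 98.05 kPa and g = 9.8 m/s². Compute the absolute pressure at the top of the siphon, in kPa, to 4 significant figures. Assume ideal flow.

P_top = 43.93 kPa

The outlet speed comes from Torricelli: v = √(2g·3.520) = 8.306 m/s.
The bore is uniform, so the speed at the crest is the same v. Bernoulli surface→crest: P_atm = P_top + ½ρv² + ρg·h_top.
P_top = 98050 − ½·800.3·8.306² − 800.3·9.8·3.381 = 43930 Pa.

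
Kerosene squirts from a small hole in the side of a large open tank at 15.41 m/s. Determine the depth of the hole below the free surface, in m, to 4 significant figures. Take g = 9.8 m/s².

Inverting v = √(2gh) gives h = v² / 2g.
h = 15.41²/(2·9.8) = 237.5/19.60 = 12.12 m.

h ≈ 12.12 m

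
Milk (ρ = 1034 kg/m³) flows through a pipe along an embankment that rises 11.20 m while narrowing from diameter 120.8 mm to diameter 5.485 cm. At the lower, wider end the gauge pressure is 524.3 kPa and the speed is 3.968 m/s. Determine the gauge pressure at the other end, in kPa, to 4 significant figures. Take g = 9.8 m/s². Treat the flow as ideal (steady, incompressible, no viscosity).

P₂ = 227.4 kPa

The volume flow rate is constant, so v₂ = (A₁/A₂)v₁ = (114.6/23.63)·3.968 = 19.25 m/s.
Energy conservation along the streamline gives P₂ = P₁ − ½ρ(v₂² − v₁²) − ρg(h₂ − h₁).
P₂ = 524300 + ½·1034·(3.968² − 19.25²) − 1034·9.8·(+11.20) = 524300 + (-183400) − (113500) = 227400 Pa.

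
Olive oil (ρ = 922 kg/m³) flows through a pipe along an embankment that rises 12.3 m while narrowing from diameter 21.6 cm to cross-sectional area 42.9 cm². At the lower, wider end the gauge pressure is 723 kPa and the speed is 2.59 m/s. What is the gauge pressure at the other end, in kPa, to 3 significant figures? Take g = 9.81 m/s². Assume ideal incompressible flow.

The volume flow rate is constant, so v₂ = (A₁/A₂)v₁ = (366/42.9)·2.59 = 22.1 m/s.
Energy conservation along the streamline gives P₂ = P₁ − ½ρ(v₂² − v₁²) − ρg(h₂ − h₁).
P₂ = 723000 + ½·922·(2.59² − 22.1²) − 922·9.81·(+12.3) = 723000 + (-223000) − (111000) = 389000 Pa.

389 kPa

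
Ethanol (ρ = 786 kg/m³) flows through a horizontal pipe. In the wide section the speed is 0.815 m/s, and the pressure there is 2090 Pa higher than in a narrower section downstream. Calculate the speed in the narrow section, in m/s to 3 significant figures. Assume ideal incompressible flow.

Along the level pipe P + ½ρv² is conserved, hence v₂² = v₁² + 2(P₁ − P₂)/ρ.
v₂ = √(0.815² + 2·2090/786) = √(0.664 + 5.32) = 2.45 m/s.

v₂ ≈ 2.45 m/s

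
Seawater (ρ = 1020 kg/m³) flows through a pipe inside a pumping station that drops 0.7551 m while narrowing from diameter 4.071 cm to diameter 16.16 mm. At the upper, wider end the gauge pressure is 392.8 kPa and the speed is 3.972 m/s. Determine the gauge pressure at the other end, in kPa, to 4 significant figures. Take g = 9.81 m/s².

Continuity gives A₁v₁ = A₂v₂, so v₂ = (13.02 cm²)/(2.051 cm²) × 3.972 m/s = 25.21 m/s.
Applying Bernoulli between the two ends and solving for P₂: P₂ = P₁ + ½ρ(v₁² − v₂²) − ρgΔh.
P₂ = 392800 + ½·1020·(3.972² − 25.21²) − 1020·9.81·(−0.7551) = 392800 + (-316000) − (-7556) = 84340 Pa.

P₂ ≈ 84.34 kPa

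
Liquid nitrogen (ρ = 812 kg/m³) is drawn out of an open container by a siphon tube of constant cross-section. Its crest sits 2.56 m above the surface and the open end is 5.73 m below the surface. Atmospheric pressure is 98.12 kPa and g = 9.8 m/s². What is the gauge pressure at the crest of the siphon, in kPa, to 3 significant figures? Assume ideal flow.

P_gauge = -66.0 kPa

Bernoulli surface→outlet gives ½v² = g·h_out, so v = √(2·9.8·5.73) = 10.6 m/s.
Continuity keeps v the same throughout the tube; from surface to crest, P_atm + 0 = P_top + ½ρv² + ρg·h_top.
P_top = 98120 − ½·812·10.6² − 812·9.8·2.56 = 32200 Pa. So P_gauge = P_top − P_atm = -66000 Pa.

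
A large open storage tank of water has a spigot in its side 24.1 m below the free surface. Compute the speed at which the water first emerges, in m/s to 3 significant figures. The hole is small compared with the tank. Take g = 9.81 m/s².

Bernoulli from surface to hole (P equal, v_surface ≈ 0): v = √(2gh) = √(2×9.81×24.1) = 21.7 m/s.

v ≈ 21.7 m/s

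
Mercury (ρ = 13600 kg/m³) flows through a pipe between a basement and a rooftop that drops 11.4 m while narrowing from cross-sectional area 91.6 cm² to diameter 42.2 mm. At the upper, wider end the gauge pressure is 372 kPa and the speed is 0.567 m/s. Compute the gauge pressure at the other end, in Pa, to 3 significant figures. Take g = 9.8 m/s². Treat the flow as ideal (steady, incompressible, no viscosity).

By continuity, v₂ = v₁·A₁/A₂ = 0.567·(91.6/14.0) = 3.71 m/s.
Energy conservation along the streamline gives P₂ = P₁ − ½ρ(v₂² − v₁²) − ρg(h₂ − h₁).
P₂ = 372000 + ½·13600·(0.567² − 3.71²) − 13600·9.8·(−11.4) = 372000 + (-91600) − (-1520000) = 1800000 Pa.

P₂ ≈ 1800000 Pa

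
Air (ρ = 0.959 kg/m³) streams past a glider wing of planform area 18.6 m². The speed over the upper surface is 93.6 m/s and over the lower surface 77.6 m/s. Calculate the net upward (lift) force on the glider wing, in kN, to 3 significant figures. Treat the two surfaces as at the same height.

The faster flow above has the lower pressure; Bernoulli (same height) gives ΔP = ½ρ(v_up² − v_low²).
ΔP = ½·0.959·(93.6² − 77.6²) = 1310 Pa.
Lift = ΔP · A = 1310 × 18.6 = 24400 N.

F ≈ 24.4 kN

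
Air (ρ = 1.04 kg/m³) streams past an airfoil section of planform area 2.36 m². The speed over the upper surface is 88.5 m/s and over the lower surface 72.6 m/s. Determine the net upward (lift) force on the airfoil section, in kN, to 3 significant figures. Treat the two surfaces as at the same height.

The faster flow above has the lower pressure; Bernoulli (same height) gives ΔP = ½ρ(v_up² − v_low²).
ΔP = ½·1.04·(88.5² − 72.6²) = 1330 Pa.
Lift = ΔP · A = 1330 × 2.36 = 3140 N.

F ≈ 3.14 kN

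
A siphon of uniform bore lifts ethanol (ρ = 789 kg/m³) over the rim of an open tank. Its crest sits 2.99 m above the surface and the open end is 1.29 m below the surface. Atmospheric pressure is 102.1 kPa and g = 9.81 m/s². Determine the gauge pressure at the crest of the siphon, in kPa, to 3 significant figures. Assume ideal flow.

Bernoulli surface→outlet gives ½v² = g·h_out, so v = √(2·9.81·1.29) = 5.03 m/s.
The bore is uniform, so the speed at the crest is the same v. Bernoulli surface→crest: P_atm = P_top + ½ρv² + ρg·h_top.
P_top = 102100 − ½·789·5.03² − 789·9.81·2.99 = 69000 Pa. So P_gauge = P_top − P_atm = -33100 Pa.

P_gauge ≈ -33.1 kPa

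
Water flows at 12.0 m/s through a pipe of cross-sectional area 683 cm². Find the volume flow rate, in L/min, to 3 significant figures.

Q ≈ 49200 L/min

Q = A·v = 0.0683 m² × 12.0 m/s = 0.820 m³/s.
Converting: 0.820 m³/s × 60000 = 49200 L/min.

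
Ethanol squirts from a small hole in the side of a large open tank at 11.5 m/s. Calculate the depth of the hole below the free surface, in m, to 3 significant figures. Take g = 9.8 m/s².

For a small hole in a large open tank, ½v² = gh, giving h = v²/(2g).
h = 11.5²/(2·9.8) = 132/19.60 = 6.75 m.

h ≈ 6.75 m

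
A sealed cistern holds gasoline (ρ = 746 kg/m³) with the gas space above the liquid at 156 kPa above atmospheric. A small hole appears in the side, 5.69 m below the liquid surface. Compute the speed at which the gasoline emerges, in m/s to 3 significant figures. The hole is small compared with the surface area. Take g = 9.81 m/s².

v = 23.0 m/s

Take point 1 at the surface (v₁ ≈ 0) and point 2 at the hole (at atmospheric pressure). Bernoulli: P₁ + ρg h = P_atm + ½ρv₂².
With P₁ − P_atm = 156000 Pa, v₂ = √(2gh + 2ΔP/ρ) = √(2·9.81·5.69 + 2·156000/746) = 23.0 m/s.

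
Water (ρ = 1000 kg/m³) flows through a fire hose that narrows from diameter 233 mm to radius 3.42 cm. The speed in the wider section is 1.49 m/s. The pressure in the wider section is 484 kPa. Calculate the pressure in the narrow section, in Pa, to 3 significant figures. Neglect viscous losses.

P₂ = 336000 Pa

Mass conservation (A₁v₁ = A₂v₂) gives v₂ = 1.49 × 426/36.7 = 17.3 m/s.
The pipe is horizontal, so Bernoulli reduces to P₁ + ½ρv₁² = P₂ + ½ρv₂².
P₂ = P₁ − ½ρ(v₂² − v₁²) = 484000 − ½·1000·(17.3² − 1.49²) = 484000 − 148000 = 336000 Pa.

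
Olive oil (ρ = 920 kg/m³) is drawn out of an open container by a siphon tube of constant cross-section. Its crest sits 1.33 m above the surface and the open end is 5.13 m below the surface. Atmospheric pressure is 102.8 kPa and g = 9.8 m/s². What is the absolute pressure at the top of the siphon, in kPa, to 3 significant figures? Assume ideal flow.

P_top = 44.6 kPa

Bernoulli surface→outlet gives ½v² = g·h_out, so v = √(2·9.8·5.13) = 10.0 m/s.
With constant cross-section the crest speed equals v; applying Bernoulli from the surface up to the crest, P_top = P_atm − ½ρv² − ρg·h_top.
P_top = 102800 − ½·920·10.0² − 920·9.8·1.33 = 44600 Pa.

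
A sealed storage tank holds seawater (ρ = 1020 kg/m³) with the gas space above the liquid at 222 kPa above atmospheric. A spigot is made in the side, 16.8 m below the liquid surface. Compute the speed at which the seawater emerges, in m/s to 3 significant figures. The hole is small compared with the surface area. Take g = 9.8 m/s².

v ≈ 27.7 m/s

Take point 1 at the surface (v₁ ≈ 0) and point 2 at the hole (at atmospheric pressure). Bernoulli: P₁ + ρg h = P_atm + ½ρv₂².
With P₁ − P_atm = 222000 Pa, v₂ = √(2gh + 2ΔP/ρ) = √(2·9.8·16.8 + 2·222000/1020) = 27.7 m/s.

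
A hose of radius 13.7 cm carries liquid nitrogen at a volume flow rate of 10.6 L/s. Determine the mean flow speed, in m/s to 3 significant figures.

v ≈ 0.180 m/s

Q = 10.6 L/s = 0.0106 m³/s.
v = Q/A = 0.0106 / 0.0590 = 0.180 m/s.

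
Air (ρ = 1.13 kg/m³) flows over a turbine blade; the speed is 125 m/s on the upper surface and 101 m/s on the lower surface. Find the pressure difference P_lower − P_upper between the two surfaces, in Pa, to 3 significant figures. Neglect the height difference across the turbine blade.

Bernoulli (same height): P_lower − P_upper = ½ρ(v_upper² − v_lower²).
ΔP = ½·1.13·(125² − 101²) = 3060 Pa.

3060 Pa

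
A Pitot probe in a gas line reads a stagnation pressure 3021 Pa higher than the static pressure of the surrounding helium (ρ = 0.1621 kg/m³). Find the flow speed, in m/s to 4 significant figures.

Bernoulli between the free stream and the stagnation point: ½ρv² = P_stag − P_static.
v = √(2ΔP/ρ) = √(2·3021/0.1621) = 193.1 m/s.

v ≈ 193.1 m/s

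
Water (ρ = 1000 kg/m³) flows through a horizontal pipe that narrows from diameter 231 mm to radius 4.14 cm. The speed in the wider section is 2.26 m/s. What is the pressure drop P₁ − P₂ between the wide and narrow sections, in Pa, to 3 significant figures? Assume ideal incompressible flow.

Continuity gives A₁v₁ = A₂v₂, so v₂ = (419 cm²)/(53.8 cm²) × 2.26 m/s = 17.6 m/s.
The pipe is horizontal, so Bernoulli reduces to P₁ + ½ρv₁² = P₂ + ½ρv₂².
P₁ − P₂ = ½·1000·(17.6² − 2.26²) = ½·1000·304 = 152000 Pa.

152000 Pa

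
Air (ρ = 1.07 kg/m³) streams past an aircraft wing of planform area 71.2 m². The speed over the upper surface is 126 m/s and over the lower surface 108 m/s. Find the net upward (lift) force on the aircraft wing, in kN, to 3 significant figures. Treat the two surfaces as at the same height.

With equal heights on the two surfaces, Bernoulli gives P_lower − P_upper = ½ρ(v_upper² − v_lower²).
ΔP = ½·1.07·(126² − 108²) = 2250 Pa.
Lift = ΔP · A = 2250 × 71.2 = 160000 N.

F ≈ 160 kN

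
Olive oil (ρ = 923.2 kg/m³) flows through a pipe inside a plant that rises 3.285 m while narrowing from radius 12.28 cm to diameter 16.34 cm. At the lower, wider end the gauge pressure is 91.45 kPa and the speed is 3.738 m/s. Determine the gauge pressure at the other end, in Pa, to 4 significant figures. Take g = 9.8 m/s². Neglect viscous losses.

By continuity, v₂ = v₁·A₁/A₂ = 3.738·(473.7/209.7) = 8.445 m/s.
Applying Bernoulli between the two ends and solving for P₂: P₂ = P₁ + ½ρ(v₁² − v₂²) − ρgΔh.
P₂ = 91450 + ½·923.2·(3.738² − 8.445²) − 923.2·9.8·(+3.285) = 91450 + (-26470) − (29720) = 35260 Pa.

P₂ = 35260 Pa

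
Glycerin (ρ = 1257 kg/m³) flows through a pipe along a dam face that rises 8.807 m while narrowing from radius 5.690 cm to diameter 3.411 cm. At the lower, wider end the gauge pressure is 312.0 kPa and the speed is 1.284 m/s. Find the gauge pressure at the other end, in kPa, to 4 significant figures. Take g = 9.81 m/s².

Mass conservation (A₁v₁ = A₂v₂) gives v₂ = 1.284 × 101.7/9.138 = 14.29 m/s.
Bernoulli: P₁ + ½ρv₁² + ρg h₁ = P₂ + ½ρv₂² + ρg h₂, so P₂ = P₁ + ½ρ(v₁² − v₂²) − ρg(h₂ − h₁).
P₂ = 312000 + ½·1257·(1.284² − 14.29²) − 1257·9.81·(+8.807) = 312000 + (-127300) − (108600) = 76060 Pa.

76.06 kPa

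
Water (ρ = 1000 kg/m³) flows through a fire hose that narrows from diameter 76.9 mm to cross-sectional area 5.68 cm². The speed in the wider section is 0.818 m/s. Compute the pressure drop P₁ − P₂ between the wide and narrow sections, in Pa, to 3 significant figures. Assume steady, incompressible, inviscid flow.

22000 Pa

Continuity gives A₁v₁ = A₂v₂, so v₂ = (46.4 cm²)/(5.68 cm²) × 0.818 m/s = 6.69 m/s.
The pipe is horizontal, so Bernoulli reduces to P₁ + ½ρv₁² = P₂ + ½ρv₂².
P₁ − P₂ = ½·1000·(6.69² − 0.818²) = ½·1000·44.1 = 22000 Pa.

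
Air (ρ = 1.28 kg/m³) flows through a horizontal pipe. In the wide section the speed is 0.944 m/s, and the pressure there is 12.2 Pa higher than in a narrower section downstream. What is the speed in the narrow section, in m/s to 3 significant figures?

With h₁ = h₂, rearranging Bernoulli gives v₂ = √(v₁² + 2ΔP/ρ).
v₂ = √(0.944² + 2·12.2/1.28) = √(0.891 + 19.1) = 4.47 m/s.

v₂ ≈ 4.47 m/s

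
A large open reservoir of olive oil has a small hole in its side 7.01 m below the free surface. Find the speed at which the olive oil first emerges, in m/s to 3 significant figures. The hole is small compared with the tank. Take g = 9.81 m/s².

With the surface at rest and both surface and jet at atmospheric pressure, Bernoulli gives ρg h = ½ρv², so v = √(2gh) = √(2·9.81·7.01) = 11.7 m/s.

v ≈ 11.7 m/s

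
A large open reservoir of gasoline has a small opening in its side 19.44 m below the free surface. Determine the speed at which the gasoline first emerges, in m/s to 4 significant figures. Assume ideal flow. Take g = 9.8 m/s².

Bernoulli from surface to hole (P equal, v_surface ≈ 0): v = √(2gh) = √(2×9.8×19.44) = 19.52 m/s.

v ≈ 19.52 m/s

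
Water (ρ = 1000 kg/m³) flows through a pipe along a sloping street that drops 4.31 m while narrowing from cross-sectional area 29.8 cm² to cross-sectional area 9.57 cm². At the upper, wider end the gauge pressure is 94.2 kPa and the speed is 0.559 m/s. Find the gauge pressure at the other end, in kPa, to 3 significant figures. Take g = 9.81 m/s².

P₂ ≈ 135 kPa

By continuity, v₂ = v₁·A₁/A₂ = 0.559·(29.8/9.57) = 1.74 m/s.
Bernoulli: P₁ + ½ρv₁² + ρg h₁ = P₂ + ½ρv₂² + ρg h₂, so P₂ = P₁ + ½ρ(v₁² − v₂²) − ρg(h₂ − h₁).
P₂ = 94200 + ½·1000·(0.559² − 1.74²) − 1000·9.81·(−4.31) = 94200 + (-1360) − (-42300) = 135000 Pa.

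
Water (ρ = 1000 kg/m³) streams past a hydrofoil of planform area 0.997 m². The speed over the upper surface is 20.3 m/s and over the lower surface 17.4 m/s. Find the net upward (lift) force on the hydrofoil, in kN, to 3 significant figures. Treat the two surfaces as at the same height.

F = 54.5 kN

From P + ½ρv² = const at equal height, P_low − P_up = ½ρ(v_up² − v_low²).
ΔP = ½·1000·(20.3² − 17.4²) = 54700 Pa.
Lift = ΔP · A = 54700 × 0.997 = 54500 N.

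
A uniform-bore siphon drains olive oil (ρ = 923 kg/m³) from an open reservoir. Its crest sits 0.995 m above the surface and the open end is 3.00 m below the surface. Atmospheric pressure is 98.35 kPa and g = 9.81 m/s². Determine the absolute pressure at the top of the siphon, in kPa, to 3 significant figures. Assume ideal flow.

From the surface to the outlet (both open to atmosphere, surface at rest): v = √(2g·h_out) = √(2·9.81·3.00) = 7.67 m/s.
Continuity keeps v the same throughout the tube; from surface to crest, P_atm + 0 = P_top + ½ρv² + ρg·h_top.
P_top = 98350 − ½·923·7.67² − 923·9.81·0.995 = 62200 Pa.

P_top ≈ 62.2 kPa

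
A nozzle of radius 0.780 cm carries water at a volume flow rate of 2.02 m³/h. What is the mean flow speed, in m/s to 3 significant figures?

2.94 m/s

Q = 2.02 m³/h = 0.000561 m³/s.
v = Q/A = 0.000561 / 0.000191 = 2.94 m/s.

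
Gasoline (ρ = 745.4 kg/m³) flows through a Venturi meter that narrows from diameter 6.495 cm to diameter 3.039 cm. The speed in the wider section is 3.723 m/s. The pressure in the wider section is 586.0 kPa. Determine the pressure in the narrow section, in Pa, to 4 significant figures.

483400 Pa

Mass conservation (A₁v₁ = A₂v₂) gives v₂ = 3.723 × 33.13/7.254 = 17.01 m/s.
Along the horizontal streamline, P + ½ρv² is constant.
P₂ = P₁ − ½ρ(v₂² − v₁²) = 586000 − ½·745.4·(17.01² − 3.723²) = 586000 − 102600 = 483400 Pa.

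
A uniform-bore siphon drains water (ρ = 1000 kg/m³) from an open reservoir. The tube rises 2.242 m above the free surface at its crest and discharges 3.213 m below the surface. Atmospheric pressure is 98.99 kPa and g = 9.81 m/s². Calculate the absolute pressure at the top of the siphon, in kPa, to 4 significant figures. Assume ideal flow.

P_top = 45.48 kPa

Bernoulli surface→outlet gives ½v² = g·h_out, so v = √(2·9.81·3.213) = 7.940 m/s.
With constant cross-section the crest speed equals v; applying Bernoulli from the surface up to the crest, P_top = P_atm − ½ρv² − ρg·h_top.
P_top = 98990 − ½·1000·7.940² − 1000·9.81·2.242 = 45480 Pa.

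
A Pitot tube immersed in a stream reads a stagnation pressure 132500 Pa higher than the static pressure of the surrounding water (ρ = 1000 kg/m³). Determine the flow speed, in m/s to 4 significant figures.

v ≈ 16.28 m/s

The dynamic pressure equals the rise in static pressure at the stagnation point: ΔP = ½ρv².
v = √(2ΔP/ρ) = √(2·132500/1000) = 16.28 m/s.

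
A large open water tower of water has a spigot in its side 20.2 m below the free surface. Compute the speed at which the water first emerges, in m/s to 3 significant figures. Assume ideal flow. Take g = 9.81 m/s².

v = 19.9 m/s

With the surface at rest and both surface and jet at atmospheric pressure, Bernoulli gives ρg h = ½ρv², so v = √(2gh) = √(2·9.81·20.2) = 19.9 m/s.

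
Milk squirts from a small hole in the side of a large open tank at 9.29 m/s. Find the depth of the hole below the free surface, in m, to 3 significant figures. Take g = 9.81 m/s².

Torricelli: v = √(2gh), so h = v²/(2g).
h = 9.29²/(2·9.81) = 86.3/19.62 = 4.40 m.

h ≈ 4.40 m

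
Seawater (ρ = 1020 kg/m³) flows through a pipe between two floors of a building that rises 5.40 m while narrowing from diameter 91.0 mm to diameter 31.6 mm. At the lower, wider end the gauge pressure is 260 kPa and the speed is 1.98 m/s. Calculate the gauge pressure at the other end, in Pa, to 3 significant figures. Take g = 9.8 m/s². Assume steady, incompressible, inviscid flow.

70500 Pa

Continuity gives A₁v₁ = A₂v₂, so v₂ = (65.0 cm²)/(7.84 cm²) × 1.98 m/s = 16.4 m/s.
Energy conservation along the streamline gives P₂ = P₁ − ½ρ(v₂² − v₁²) − ρg(h₂ − h₁).
P₂ = 260000 + ½·1020·(1.98² − 16.4²) − 1020·9.8·(+5.40) = 260000 + (-136000) − (54000) = 70500 Pa.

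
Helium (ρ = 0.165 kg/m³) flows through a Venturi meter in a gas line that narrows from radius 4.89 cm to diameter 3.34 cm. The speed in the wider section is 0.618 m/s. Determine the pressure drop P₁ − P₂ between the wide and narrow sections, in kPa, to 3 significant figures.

By continuity, v₂ = v₁·A₁/A₂ = 0.618·(75.1/8.76) = 5.30 m/s.
Bernoulli (h₁ = h₂): P₁ − P₂ = ½ρ(v₂² − v₁²).
P₁ − P₂ = ½·0.165·(5.30² − 0.618²) = ½·0.165·27.7 = 2.28 Pa.

ΔP ≈ 0.00228 kPa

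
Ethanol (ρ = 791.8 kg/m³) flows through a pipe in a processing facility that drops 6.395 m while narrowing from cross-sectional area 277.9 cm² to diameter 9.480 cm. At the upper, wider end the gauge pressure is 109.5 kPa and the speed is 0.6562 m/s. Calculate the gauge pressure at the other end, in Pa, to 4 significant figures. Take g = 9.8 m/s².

Mass conservation (A₁v₁ = A₂v₂) gives v₂ = 0.6562 × 277.9/70.58 = 2.584 m/s.
Energy conservation along the streamline gives P₂ = P₁ − ½ρ(v₂² − v₁²) − ρg(h₂ − h₁).
P₂ = 109500 + ½·791.8·(0.6562² − 2.584²) − 791.8·9.8·(−6.395) = 109500 + (-2472) − (-49620) = 156700 Pa.

P₂ ≈ 156700 Pa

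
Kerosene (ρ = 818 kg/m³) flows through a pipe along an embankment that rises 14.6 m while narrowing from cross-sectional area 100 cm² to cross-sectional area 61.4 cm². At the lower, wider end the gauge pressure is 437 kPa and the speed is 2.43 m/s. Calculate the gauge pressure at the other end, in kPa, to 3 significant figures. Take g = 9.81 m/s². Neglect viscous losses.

By continuity, v₂ = v₁·A₁/A₂ = 2.43·(100/61.4) = 3.96 m/s.
Applying Bernoulli between the two ends and solving for P₂: P₂ = P₁ + ½ρ(v₁² − v₂²) − ρgΔh.
P₂ = 437000 + ½·818·(2.43² − 3.96²) − 818·9.81·(+14.6) = 437000 + (-3990) − (117000) = 316000 Pa.

P₂ ≈ 316 kPa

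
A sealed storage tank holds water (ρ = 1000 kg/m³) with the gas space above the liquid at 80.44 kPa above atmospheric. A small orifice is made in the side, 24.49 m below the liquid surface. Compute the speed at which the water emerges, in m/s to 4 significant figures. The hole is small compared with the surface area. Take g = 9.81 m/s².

v ≈ 25.33 m/s

Take point 1 at the surface (v₁ ≈ 0) and point 2 at the hole (at atmospheric pressure). Bernoulli: P₁ + ρg h = P_atm + ½ρv₂².
With P₁ − P_atm = 80440 Pa, v₂ = √(2gh + 2ΔP/ρ) = √(2·9.81·24.49 + 2·80440/1000) = 25.33 m/s.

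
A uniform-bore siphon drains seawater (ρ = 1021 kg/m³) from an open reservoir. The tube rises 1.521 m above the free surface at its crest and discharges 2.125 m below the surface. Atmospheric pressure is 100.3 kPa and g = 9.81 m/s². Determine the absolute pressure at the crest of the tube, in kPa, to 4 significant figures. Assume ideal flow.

P_top ≈ 63.78 kPa

The outlet speed comes from Torricelli: v = √(2g·2.125) = 6.457 m/s.
The bore is uniform, so the speed at the crest is the same v. Bernoulli surface→crest: P_atm = P_top + ½ρv² + ρg·h_top.
P_top = 100300 − ½·1021·6.457² − 1021·9.81·1.521 = 63780 Pa.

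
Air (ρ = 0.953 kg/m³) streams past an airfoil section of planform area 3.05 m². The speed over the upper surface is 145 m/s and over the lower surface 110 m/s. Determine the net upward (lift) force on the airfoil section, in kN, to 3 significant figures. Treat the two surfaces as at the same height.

F ≈ 13.0 kN

The faster flow above has the lower pressure; Bernoulli (same height) gives ΔP = ½ρ(v_up² − v_low²).
ΔP = ½·0.953·(145² − 110²) = 4250 Pa.
Lift = ΔP · A = 4250 × 3.05 = 13000 N.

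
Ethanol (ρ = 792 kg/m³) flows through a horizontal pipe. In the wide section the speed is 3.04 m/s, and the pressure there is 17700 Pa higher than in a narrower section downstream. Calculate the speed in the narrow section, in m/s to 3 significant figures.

Along the level pipe P + ½ρv² is conserved, hence v₂² = v₁² + 2(P₁ − P₂)/ρ.
v₂ = √(3.04² + 2·17700/792) = √(9.24 + 44.7) = 7.34 m/s.

7.34 m/s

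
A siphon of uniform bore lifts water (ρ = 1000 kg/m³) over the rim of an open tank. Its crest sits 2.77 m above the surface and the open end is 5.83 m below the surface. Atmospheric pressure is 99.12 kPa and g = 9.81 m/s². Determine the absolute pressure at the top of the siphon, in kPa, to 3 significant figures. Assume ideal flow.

Bernoulli surface→outlet gives ½v² = g·h_out, so v = √(2·9.81·5.83) = 10.7 m/s.
The bore is uniform, so the speed at the crest is the same v. Bernoulli surface→crest: P_atm = P_top + ½ρv² + ρg·h_top.
P_top = 99120 − ½·1000·10.7² − 1000·9.81·2.77 = 14800 Pa.

P_top = 14.8 kPa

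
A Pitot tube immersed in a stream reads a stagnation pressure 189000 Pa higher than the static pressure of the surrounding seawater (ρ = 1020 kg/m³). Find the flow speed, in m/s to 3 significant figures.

v ≈ 19.3 m/s

The dynamic pressure equals the rise in static pressure at the stagnation point: ΔP = ½ρv².
v = √(2ΔP/ρ) = √(2·189000/1020) = 19.3 m/s.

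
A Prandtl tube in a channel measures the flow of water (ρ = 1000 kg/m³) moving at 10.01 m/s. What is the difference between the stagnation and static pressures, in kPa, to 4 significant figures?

Bernoulli between the free stream and the stagnation point: ½ρv² = P_stag − P_static.
ΔP = ½·1000·10.01² = 50100 Pa.

ΔP ≈ 50.10 kPa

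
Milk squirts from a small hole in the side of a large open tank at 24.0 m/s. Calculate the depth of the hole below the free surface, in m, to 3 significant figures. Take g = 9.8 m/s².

h ≈ 29.4 m

Torricelli: v = √(2gh), so h = v²/(2g).
h = 24.0²/(2·9.8) = 576/19.60 = 29.4 m.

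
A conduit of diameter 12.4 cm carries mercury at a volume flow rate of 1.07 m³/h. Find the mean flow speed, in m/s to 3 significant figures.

Q = 1.07 m³/h = 0.000297 m³/s.
v = Q/A = 0.000297 / 0.0121 = 0.0246 m/s.

v = 0.0246 m/s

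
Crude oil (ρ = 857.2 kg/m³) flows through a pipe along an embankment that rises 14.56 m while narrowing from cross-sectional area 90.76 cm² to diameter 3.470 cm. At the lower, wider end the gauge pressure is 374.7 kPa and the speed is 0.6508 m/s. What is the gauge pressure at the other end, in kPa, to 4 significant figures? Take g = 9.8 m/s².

P₂ ≈ 235.8 kPa

The volume flow rate is constant, so v₂ = (A₁/A₂)v₁ = (90.76/9.457)·0.6508 = 6.246 m/s.
Bernoulli: P₁ + ½ρv₁² + ρg h₁ = P₂ + ½ρv₂² + ρg h₂, so P₂ = P₁ + ½ρ(v₁² − v₂²) − ρg(h₂ − h₁).
P₂ = 374700 + ½·857.2·(0.6508² − 6.246²) − 857.2·9.8·(+14.56) = 374700 + (-16540) − (122300) = 235800 Pa.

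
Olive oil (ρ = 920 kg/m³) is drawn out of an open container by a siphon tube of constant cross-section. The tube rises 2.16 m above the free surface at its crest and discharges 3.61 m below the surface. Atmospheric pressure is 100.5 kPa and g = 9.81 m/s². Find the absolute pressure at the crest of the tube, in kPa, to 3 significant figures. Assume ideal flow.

Bernoulli surface→outlet gives ½v² = g·h_out, so v = √(2·9.81·3.61) = 8.42 m/s.
With constant cross-section the crest speed equals v; applying Bernoulli from the surface up to the crest, P_top = P_atm − ½ρv² − ρg·h_top.
P_top = 100500 − ½·920·8.42² − 920·9.81·2.16 = 48400 Pa.

48.4 kPa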